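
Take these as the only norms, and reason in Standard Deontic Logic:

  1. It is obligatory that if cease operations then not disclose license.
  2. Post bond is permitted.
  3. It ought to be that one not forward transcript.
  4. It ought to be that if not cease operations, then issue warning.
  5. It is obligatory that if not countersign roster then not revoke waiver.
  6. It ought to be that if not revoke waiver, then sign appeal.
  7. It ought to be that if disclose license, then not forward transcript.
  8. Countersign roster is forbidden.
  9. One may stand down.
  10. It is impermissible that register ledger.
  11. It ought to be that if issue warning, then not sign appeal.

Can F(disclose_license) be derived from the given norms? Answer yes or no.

Yes

Premise 8, F(countersign_roster), is equivalent to O(¬countersign_roster).
From O(¬countersign_roster) and premise 5, O(¬countersign_roster → ¬revoke_waiver), we obtain O(¬revoke_waiver).
With premise 6, O(¬revoke_waiver → sign_appeal), the K-axiom yields O(sign_appeal).
Premise 11 is O(issue_warning → ¬sign_appeal); contrapositively O(sign_appeal → ¬issue_warning). Since O(sign_appeal) holds, K gives O(¬issue_warning).
Premise 4 is O(¬cease_operations → issue_warning); contrapositively O(¬issue_warning → cease_operations). Since O(¬issue_warning) holds, K gives O(cease_operations).
With premise 1, O(cease_operations → ¬disclose_license), the K-axiom yields O(¬disclose_license).
Premises 2, 3, 7, 9, 10 do not contribute to this derivation.
So O(¬disclose_license) holds, i.e. F(disclose_license). The claim follows.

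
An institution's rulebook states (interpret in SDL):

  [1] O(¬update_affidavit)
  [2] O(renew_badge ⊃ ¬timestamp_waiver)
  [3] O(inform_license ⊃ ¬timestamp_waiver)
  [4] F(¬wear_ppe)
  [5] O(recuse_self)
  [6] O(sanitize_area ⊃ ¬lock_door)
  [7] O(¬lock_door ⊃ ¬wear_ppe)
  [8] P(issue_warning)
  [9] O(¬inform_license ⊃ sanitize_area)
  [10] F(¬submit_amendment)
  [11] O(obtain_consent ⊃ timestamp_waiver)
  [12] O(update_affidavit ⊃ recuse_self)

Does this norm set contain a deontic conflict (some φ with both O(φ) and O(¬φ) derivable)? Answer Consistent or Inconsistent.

Premise 12 is O(update_affidavit ⊃ recuse_self); even if O(recuse_self) held, inferring O(update_affidavit) would be affirming the consequent — invalid.
So O(update_affidavit) is not derivable, and the apparent clash with O(¬update_affidavit) does not arise.
A world satisfying every obligation exists (e.g. inform_license=true, issue_warning=false, lock_door=true, obtain_consent=false, recuse_self=true, renew_badge=false, sanitize_area=false, submit_amendment=true, timestamp_waiver=false, update_affidavit=false, wear_ppe=true); no atom is both obligatory and forbidden, so the set is consistent.

Consistent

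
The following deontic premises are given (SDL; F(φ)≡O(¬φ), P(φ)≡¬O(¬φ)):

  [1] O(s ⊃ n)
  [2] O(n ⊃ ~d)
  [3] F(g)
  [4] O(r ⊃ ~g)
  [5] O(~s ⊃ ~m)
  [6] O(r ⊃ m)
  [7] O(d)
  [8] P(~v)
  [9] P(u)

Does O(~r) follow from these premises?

From premise 7 we have O(d).
Premise 2, O(n ⊃ ~d), contraposes to O(d ⊃ ~n); with O(d) we get O(~n).
Premise 1 is O(s ⊃ n); contrapositively O(~n ⊃ ~s). Since O(~n) holds, K gives O(~s).
With premise 5, O(~s ⊃ ~m), the K-axiom yields O(~m).
Premise 6 is O(r ⊃ m); contrapositively O(~m ⊃ ~r). Since O(~m) holds, K gives O(~r).
Premises 3, 4, 8, 9 do not contribute to this derivation.
So O(~r) follows.

Yes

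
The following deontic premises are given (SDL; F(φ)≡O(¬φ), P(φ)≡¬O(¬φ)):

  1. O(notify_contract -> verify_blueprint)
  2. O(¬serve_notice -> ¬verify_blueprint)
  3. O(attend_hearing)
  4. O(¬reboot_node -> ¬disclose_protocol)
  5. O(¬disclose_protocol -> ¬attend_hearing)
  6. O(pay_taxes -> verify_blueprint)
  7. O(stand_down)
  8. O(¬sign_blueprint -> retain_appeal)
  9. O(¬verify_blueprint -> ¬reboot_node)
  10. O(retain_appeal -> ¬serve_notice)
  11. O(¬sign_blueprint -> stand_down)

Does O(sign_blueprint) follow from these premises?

Premise 3 gives O(attend_hearing).
The contrapositive of premise 5 (O(¬disclose_protocol -> ¬attend_hearing)) is O(attend_hearing -> disclose_protocol), and O(attend_hearing) is already established, so O(disclose_protocol).
Premise 4, O(¬reboot_node -> ¬disclose_protocol), contraposes to O(disclose_protocol -> reboot_node); with O(disclose_protocol) we get O(reboot_node).
Premise 9 is O(¬verify_blueprint -> ¬reboot_node); contrapositively O(reboot_node -> verify_blueprint). Since O(reboot_node) holds, K gives O(verify_blueprint).
The contrapositive of premise 2 (O(¬serve_notice -> ¬verify_blueprint)) is O(verify_blueprint -> serve_notice), and O(verify_blueprint) is already established, so O(serve_notice).
The contrapositive of premise 10 (O(retain_appeal -> ¬serve_notice)) is O(serve_notice -> ¬retain_appeal), and O(serve_notice) is already established, so O(¬retain_appeal).
Premise 8 is O(¬sign_blueprint -> retain_appeal); contrapositively O(¬retain_appeal -> sign_blueprint). Since O(¬retain_appeal) holds, K gives O(sign_blueprint).
Premises 1, 6, 7, 11 do not contribute to this derivation.
So O(sign_blueprint) follows.

Yes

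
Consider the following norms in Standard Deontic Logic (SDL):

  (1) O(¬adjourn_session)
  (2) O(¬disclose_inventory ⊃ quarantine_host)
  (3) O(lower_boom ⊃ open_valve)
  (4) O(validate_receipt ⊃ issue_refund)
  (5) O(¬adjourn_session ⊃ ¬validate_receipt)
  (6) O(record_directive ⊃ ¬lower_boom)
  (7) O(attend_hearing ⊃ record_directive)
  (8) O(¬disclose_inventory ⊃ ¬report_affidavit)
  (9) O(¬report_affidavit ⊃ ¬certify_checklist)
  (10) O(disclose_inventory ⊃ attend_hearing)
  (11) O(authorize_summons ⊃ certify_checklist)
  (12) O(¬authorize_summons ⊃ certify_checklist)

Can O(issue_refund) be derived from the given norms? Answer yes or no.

No

Premise 4 is O(validate_receipt ⊃ issue_refund), but O(validate_receipt) is not derivable from the premises, so it does not yield O(issue_refund).
No other premise forces O(issue_refund). An ideal world satisfying every premise can still have issue_refund false, so O(issue_refund) is not derivable.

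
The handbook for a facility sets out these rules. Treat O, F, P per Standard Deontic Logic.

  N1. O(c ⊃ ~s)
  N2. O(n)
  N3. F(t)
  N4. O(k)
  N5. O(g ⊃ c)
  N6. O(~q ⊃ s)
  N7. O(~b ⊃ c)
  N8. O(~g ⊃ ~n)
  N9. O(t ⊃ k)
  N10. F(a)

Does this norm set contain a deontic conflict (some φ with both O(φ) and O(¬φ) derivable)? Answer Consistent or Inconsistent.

Consistent

Premise 9 is O(t ⊃ k); even if O(k) held, inferring O(t) would be affirming the consequent — invalid.
So O(t) is not derivable, and the apparent clash with O(~t) does not arise.
A world satisfying every obligation exists (e.g. a=false, b=false, c=true, g=true, k=true, n=true, q=true, s=false, t=false); no atom is both obligatory and forbidden, so the set is consistent.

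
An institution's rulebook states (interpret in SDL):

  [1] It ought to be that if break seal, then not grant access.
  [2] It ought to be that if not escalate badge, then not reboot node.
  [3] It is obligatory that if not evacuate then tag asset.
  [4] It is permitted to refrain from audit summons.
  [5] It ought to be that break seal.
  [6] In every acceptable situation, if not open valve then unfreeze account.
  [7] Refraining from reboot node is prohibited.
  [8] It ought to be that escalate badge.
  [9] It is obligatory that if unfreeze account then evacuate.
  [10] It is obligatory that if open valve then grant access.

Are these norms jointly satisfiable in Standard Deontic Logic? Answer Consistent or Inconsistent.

Premise 2 is O(¬escalate_badge → ¬reboot_node), but O(¬escalate_badge) is not derivable from the premises, so it does not yield O(¬reboot_node).
So O(¬reboot_node) is not derivable, and the apparent clash with O(reboot_node) does not arise.
A world satisfying every obligation exists (e.g. audit_summons=false, break_seal=true, escalate_badge=true, evacuate=true, grant_access=false, open_valve=false, reboot_node=true, tag_asset=false, unfreeze_account=true); no atom is both obligatory and forbidden, so the set is consistent.

Consistent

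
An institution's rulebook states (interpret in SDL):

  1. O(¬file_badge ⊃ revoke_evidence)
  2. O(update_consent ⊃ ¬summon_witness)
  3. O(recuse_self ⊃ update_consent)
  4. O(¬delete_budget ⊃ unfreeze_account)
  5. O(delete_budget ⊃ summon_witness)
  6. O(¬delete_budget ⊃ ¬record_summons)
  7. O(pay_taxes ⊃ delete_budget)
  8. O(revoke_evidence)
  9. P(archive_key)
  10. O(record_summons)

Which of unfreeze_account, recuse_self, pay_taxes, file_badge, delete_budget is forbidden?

Premise 10 gives O(record_summons).
Premise 6 is O(¬delete_budget ⊃ ¬record_summons); contrapositively O(record_summons ⊃ delete_budget). Since O(record_summons) holds, K gives O(delete_budget).
Premise 5 is O(delete_budget ⊃ summon_witness); since O(delete_budget), deontic closure gives O(summon_witness).
The contrapositive of premise 2 (O(update_consent ⊃ ¬summon_witness)) is O(summon_witness ⊃ ¬update_consent), and O(summon_witness) is already established, so O(¬update_consent).
The contrapositive of premise 3 (O(recuse_self ⊃ update_consent)) is O(¬update_consent ⊃ ¬recuse_self), and O(¬update_consent) is already established, so O(¬recuse_self).
So O(¬recuse_self) holds, i.e. recuse_self is forbidden. None of the other listed options is forbidden under the premises.

recuse_self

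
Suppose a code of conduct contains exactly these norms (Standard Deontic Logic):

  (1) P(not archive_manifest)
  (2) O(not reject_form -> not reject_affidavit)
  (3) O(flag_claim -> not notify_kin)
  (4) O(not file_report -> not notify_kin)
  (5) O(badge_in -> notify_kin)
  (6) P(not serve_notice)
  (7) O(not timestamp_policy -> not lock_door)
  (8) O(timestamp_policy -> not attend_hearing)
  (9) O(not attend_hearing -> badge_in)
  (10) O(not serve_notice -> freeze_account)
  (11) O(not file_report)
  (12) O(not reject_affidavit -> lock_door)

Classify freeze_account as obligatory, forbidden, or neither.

Premise 10 is O(not serve_notice -> freeze_account), but O(not serve_notice) is not derivable from the premises (the permission P(not serve_notice) asserts only not O(serve_notice), not O(not serve_notice)), so it does not yield O(freeze_account).
No premise or chain of K-axiom applications forces O(freeze_account), and none forces O(not freeze_account). So freeze_account is neither obligatory nor forbidden under these norms.

Neither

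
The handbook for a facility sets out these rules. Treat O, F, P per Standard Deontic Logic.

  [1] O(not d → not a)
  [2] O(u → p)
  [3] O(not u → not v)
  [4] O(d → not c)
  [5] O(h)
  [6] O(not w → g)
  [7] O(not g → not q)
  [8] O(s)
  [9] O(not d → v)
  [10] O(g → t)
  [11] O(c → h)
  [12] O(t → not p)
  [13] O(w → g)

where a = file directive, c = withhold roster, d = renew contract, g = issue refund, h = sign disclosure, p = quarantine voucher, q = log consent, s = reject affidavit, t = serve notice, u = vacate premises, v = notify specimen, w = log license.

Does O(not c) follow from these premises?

Premises 6 and 13 are O(not w → g) and O(w → g); every ideal world satisfies not w or w, so in either case g holds — hence O(g).
From O(g) and premise 10, O(g → t), we obtain O(t).
Applying K to premise 12 (O(t → not p)) and O(t) yields O(not p).
Premise 2, O(u → p), contraposes to O(not p → not u); with O(not p) we get O(not u).
Premise 3 is O(not u → not v); since O(not u), deontic closure gives O(not v).
Premise 9 is O(not d → v); contrapositively O(not v → d). Since O(not v) holds, K gives O(d).
Applying K to premise 4 (O(d → not c)) and O(d) yields O(not c).
Premises 1, 5, 7, 8, 11 do not contribute to this derivation.
So O(not c) follows.

Yes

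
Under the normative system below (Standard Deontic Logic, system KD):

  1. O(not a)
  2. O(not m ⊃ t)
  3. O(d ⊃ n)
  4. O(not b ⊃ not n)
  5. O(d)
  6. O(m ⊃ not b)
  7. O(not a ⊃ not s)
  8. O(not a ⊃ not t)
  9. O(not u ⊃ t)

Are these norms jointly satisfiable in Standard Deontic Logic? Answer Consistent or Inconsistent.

Inconsistent

Premise 5 gives O(d).
Premise 3 is O(d ⊃ n); since O(d), deontic closure gives O(n).
Premise 4, O(not b ⊃ not n), contraposes to O(n ⊃ b); with O(n) we get O(b).
The contrapositive of premise 6 (O(m ⊃ not b)) is O(b ⊃ not m), and O(b) is already established, so O(not m).
Applying K to premise 2 (O(not m ⊃ t)) and O(not m) yields O(t).
Premise 8, O(not a ⊃ not t), contraposes to O(t ⊃ a); with O(t) we get O(a).
But premise 1 directly asserts O(not a).
We now have both O(a) and O(not a) — a is simultaneously obligatory and forbidden, violating the D-axiom.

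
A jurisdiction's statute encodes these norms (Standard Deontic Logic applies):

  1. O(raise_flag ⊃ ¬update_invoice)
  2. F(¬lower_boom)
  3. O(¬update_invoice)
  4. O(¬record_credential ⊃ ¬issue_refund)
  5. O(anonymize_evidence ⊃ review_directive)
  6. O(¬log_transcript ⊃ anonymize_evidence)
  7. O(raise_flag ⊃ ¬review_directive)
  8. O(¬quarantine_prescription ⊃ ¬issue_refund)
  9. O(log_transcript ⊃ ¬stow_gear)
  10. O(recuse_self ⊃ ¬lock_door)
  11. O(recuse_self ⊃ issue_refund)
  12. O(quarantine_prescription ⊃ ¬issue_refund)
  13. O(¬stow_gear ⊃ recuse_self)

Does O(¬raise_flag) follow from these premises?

Yes

Premises 12 and 8 are O(quarantine_prescription ⊃ ¬issue_refund) and O(¬quarantine_prescription ⊃ ¬issue_refund); every ideal world satisfies quarantine_prescription or ¬quarantine_prescription, so in either case ¬issue_refund holds — hence O(¬issue_refund).
The contrapositive of premise 11 (O(recuse_self ⊃ issue_refund)) is O(¬issue_refund ⊃ ¬recuse_self), and O(¬issue_refund) is already established, so O(¬recuse_self).
The contrapositive of premise 13 (O(¬stow_gear ⊃ recuse_self)) is O(¬recuse_self ⊃ stow_gear), and O(¬recuse_self) is already established, so O(stow_gear).
Premise 9, O(log_transcript ⊃ ¬stow_gear), contraposes to O(stow_gear ⊃ ¬log_transcript); with O(stow_gear) we get O(¬log_transcript).
With premise 6, O(¬log_transcript ⊃ anonymize_evidence), the K-axiom yields O(anonymize_evidence).
From O(anonymize_evidence) and premise 5, O(anonymize_evidence ⊃ review_directive), we obtain O(review_directive).
Premise 7, O(raise_flag ⊃ ¬review_directive), contraposes to O(review_directive ⊃ ¬raise_flag); with O(review_directive) we get O(¬raise_flag).
Premises 1, 2, 3, 4, 10 do not contribute to this derivation.
So O(¬raise_flag) follows.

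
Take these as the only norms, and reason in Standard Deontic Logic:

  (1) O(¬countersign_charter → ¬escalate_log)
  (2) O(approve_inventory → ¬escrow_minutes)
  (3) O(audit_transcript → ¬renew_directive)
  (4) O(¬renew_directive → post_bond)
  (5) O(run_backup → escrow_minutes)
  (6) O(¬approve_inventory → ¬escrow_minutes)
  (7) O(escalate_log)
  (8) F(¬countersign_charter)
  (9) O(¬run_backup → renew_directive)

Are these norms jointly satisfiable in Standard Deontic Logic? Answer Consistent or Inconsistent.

Premise 1 is O(¬countersign_charter → ¬escalate_log), but O(¬countersign_charter) is not derivable from the premises, so it does not yield O(¬escalate_log).
So O(¬escalate_log) is not derivable, and the apparent clash with O(escalate_log) does not arise.
A world satisfying every obligation exists (e.g. approve_inventory=false, audit_transcript=false, countersign_charter=true, escalate_log=true, escrow_minutes=false, post_bond=false, renew_directive=true, run_backup=false); no atom is both obligatory and forbidden, so the set is consistent.

Consistent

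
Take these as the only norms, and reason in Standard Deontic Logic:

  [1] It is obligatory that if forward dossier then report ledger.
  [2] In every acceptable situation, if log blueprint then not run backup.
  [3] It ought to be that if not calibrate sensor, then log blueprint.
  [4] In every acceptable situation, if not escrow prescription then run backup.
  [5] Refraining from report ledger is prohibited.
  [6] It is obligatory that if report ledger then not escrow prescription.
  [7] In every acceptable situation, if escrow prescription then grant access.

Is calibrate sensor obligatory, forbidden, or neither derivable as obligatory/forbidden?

Obligatory

Premise 5 is F(¬report_ledger), i.e. O(report_ledger).
Premise 6 is O(report_ledger → ¬escrow_prescription); since O(report_ledger), deontic closure gives O(¬escrow_prescription).
With premise 4, O(¬escrow_prescription → run_backup), the K-axiom yields O(run_backup).
The contrapositive of premise 2 (O(log_blueprint → ¬run_backup)) is O(run_backup → ¬log_blueprint), and O(run_backup) is already established, so O(¬log_blueprint).
Premise 3, O(¬calibrate_sensor → log_blueprint), contraposes to O(¬log_blueprint → calibrate_sensor); with O(¬log_blueprint) we get O(calibrate_sensor).
Premises 1, 7 do not contribute to this derivation.
Hence calibrate_sensor is obligatory.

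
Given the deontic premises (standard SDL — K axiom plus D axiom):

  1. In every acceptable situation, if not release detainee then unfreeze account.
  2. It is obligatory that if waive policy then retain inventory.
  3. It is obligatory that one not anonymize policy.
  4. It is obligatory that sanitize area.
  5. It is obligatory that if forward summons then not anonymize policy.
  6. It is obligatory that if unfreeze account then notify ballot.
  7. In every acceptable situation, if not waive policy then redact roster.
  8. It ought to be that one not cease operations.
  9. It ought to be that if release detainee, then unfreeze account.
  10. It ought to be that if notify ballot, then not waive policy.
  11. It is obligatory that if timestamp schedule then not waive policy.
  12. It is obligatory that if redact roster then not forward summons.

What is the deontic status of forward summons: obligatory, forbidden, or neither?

Forbidden

By case analysis on release_detainee: premise 9 gives O(release_detainee → unfreeze_account) and premise 1 gives O(¬release_detainee → unfreeze_account), so O(unfreeze_account) either way.
With premise 6, O(unfreeze_account → notify_ballot), the K-axiom yields O(notify_ballot).
Premise 10 is O(notify_ballot → ¬waive_policy); since O(notify_ballot), deontic closure gives O(¬waive_policy).
With premise 7, O(¬waive_policy → redact_roster), the K-axiom yields O(redact_roster).
From O(redact_roster) and premise 12, O(redact_roster → ¬forward_summons), we obtain O(¬forward_summons).
Premises 2, 3, 4, 5, 8, 11 do not contribute to this derivation.
Thus O(¬forward_summons), which is F(forward_summons): forward_summons is forbidden.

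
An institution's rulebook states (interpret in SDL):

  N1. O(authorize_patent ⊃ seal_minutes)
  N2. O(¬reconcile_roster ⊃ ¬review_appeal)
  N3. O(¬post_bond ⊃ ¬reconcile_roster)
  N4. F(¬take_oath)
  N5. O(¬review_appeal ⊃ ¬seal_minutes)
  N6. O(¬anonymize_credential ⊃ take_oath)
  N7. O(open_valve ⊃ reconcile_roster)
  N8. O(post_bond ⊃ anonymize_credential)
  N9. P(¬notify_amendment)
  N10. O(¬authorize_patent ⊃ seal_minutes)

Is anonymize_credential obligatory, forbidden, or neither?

Obligatory

Premises 10 and 1 are O(¬authorize_patent ⊃ seal_minutes) and O(authorize_patent ⊃ seal_minutes); every ideal world satisfies ¬authorize_patent or authorize_patent, so in either case seal_minutes holds — hence O(seal_minutes).
Premise 5 is O(¬review_appeal ⊃ ¬seal_minutes); contrapositively O(seal_minutes ⊃ review_appeal). Since O(seal_minutes) holds, K gives O(review_appeal).
Premise 2 is O(¬reconcile_roster ⊃ ¬review_appeal); contrapositively O(review_appeal ⊃ reconcile_roster). Since O(review_appeal) holds, K gives O(reconcile_roster).
Premise 3 is O(¬post_bond ⊃ ¬reconcile_roster); contrapositively O(reconcile_roster ⊃ post_bond). Since O(reconcile_roster) holds, K gives O(post_bond).
From O(post_bond) and premise 8, O(post_bond ⊃ anonymize_credential), we obtain O(anonymize_credential).
Premises 4, 6, 7, 9 do not contribute to this derivation.
Hence anonymize_credential is obligatory.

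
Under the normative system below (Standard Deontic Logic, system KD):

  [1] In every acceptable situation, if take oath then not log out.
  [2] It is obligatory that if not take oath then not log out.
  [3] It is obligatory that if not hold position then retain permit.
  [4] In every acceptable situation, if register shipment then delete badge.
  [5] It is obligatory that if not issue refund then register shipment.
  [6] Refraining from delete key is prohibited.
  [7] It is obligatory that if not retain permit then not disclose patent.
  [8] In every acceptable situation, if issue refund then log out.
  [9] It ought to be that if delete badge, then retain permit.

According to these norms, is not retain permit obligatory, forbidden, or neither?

Premises 1 and 2 cover both cases: O(take_oath → ¬log_out) and O(¬take_oath → ¬log_out). Since take_oath ∨ ¬take_oath is a tautology, O(¬log_out) follows.
Premise 8 is O(issue_refund → log_out); contrapositively O(¬log_out → ¬issue_refund). Since O(¬log_out) holds, K gives O(¬issue_refund).
Premise 5 is O(¬issue_refund → register_shipment); since O(¬issue_refund), deontic closure gives O(register_shipment).
Applying K to premise 4 (O(register_shipment → delete_badge)) and O(register_shipment) yields O(delete_badge).
Premise 9 is O(delete_badge → retain_permit); since O(delete_badge), deontic closure gives O(retain_permit).
Premises 3, 6, 7 do not contribute to this derivation.
Thus O(retain_permit), which is F(¬retain_permit): ¬retain_permit is forbidden.

Forbidden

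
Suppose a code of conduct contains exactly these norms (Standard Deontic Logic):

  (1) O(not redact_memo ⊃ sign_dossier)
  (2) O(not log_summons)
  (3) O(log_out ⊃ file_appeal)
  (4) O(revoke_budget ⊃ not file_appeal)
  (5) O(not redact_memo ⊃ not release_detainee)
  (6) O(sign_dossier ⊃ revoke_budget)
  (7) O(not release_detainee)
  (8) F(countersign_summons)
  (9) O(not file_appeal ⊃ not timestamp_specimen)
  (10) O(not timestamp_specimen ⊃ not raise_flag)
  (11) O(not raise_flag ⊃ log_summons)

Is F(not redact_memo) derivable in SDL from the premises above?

Yes

Premise 2 gives O(not log_summons).
The contrapositive of premise 11 (O(not raise_flag ⊃ log_summons)) is O(not log_summons ⊃ raise_flag), and O(not log_summons) is already established, so O(raise_flag).
The contrapositive of premise 10 (O(not timestamp_specimen ⊃ not raise_flag)) is O(raise_flag ⊃ timestamp_specimen), and O(raise_flag) is already established, so O(timestamp_specimen).
Premise 9 is O(not file_appeal ⊃ not timestamp_specimen); contrapositively O(timestamp_specimen ⊃ file_appeal). Since O(timestamp_specimen) holds, K gives O(file_appeal).
Premise 4 is O(revoke_budget ⊃ not file_appeal); contrapositively O(file_appeal ⊃ not revoke_budget). Since O(file_appeal) holds, K gives O(not revoke_budget).
Premise 6 is O(sign_dossier ⊃ revoke_budget); contrapositively O(not revoke_budget ⊃ not sign_dossier). Since O(not revoke_budget) holds, K gives O(not sign_dossier).
Premise 1, O(not redact_memo ⊃ sign_dossier), contraposes to O(not sign_dossier ⊃ redact_memo); with O(not sign_dossier) we get O(redact_memo).
Premises 3, 5, 7, 8 do not contribute to this derivation.
So O(redact_memo) holds, i.e. F(not redact_memo). The claim follows.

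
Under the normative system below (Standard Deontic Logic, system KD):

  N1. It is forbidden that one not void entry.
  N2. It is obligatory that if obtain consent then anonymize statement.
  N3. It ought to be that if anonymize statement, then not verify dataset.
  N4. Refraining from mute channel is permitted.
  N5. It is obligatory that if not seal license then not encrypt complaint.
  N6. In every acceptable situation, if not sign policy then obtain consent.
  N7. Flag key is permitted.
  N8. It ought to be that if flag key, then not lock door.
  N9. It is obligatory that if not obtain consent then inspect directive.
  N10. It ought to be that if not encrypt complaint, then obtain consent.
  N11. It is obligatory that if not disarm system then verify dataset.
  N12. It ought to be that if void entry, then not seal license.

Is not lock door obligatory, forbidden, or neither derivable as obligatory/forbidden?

Premise 8 is O(flag_key → ¬lock_door), but O(flag_key) is not derivable from the premises (the permission P(flag_key) asserts only ¬O(¬flag_key), not O(flag_key)), so it does not yield O(¬lock_door).
No premise or chain of K-axiom applications forces O(¬lock_door), and none forces O(lock_door). So ¬lock_door is neither obligatory nor forbidden under these norms.

Neither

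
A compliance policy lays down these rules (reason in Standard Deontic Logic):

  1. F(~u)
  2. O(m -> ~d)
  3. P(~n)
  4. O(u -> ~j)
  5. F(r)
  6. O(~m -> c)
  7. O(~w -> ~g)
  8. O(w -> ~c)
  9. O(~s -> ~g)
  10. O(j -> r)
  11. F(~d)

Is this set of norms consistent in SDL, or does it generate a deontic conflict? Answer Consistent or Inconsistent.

Consistent

Premise 10 is O(j -> r), but O(j) is not derivable from the premises, so it does not yield O(r).
So O(r) is not derivable, and the apparent clash with O(~r) does not arise.
A world satisfying every obligation exists (e.g. c=true, d=true, g=false, j=false, m=false, n=false, r=false, s=false, u=true, w=false); no atom is both obligatory and forbidden, so the set is consistent.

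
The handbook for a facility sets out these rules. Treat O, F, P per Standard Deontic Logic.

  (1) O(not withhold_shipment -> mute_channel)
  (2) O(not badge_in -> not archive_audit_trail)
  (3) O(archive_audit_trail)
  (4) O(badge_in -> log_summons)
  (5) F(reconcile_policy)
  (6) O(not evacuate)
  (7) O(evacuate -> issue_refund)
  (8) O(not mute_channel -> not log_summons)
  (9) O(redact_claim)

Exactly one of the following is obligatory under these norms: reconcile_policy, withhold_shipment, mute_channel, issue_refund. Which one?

Premise 3 gives O(archive_audit_trail).
Premise 2, O(not badge_in -> not archive_audit_trail), contraposes to O(archive_audit_trail -> badge_in); with O(archive_audit_trail) we get O(badge_in).
Premise 4 is O(badge_in -> log_summons); since O(badge_in), deontic closure gives O(log_summons).
The contrapositive of premise 8 (O(not mute_channel -> not log_summons)) is O(log_summons -> mute_channel), and O(log_summons) is already established, so O(mute_channel).
So O(mute_channel) holds — mute_channel is obligatory. None of the other listed options is made obligatory by any chain of premises.

mute_channel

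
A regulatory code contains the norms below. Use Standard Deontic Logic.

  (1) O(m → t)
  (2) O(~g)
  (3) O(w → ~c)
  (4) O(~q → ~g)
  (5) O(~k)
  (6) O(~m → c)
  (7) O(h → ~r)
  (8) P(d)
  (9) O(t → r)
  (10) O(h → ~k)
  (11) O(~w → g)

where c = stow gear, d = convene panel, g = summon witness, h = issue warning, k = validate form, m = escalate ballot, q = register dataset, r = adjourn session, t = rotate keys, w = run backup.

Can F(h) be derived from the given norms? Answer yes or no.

Yes

From premise 2 we have O(~g).
Premise 11 is O(~w → g); contrapositively O(~g → w). Since O(~g) holds, K gives O(w).
From O(w) and premise 3, O(w → ~c), we obtain O(~c).
Premise 6 is O(~m → c); contrapositively O(~c → m). Since O(~c) holds, K gives O(m).
From O(m) and premise 1, O(m → t), we obtain O(t).
Applying K to premise 9 (O(t → r)) and O(t) yields O(r).
Premise 7 is O(h → ~r); contrapositively O(r → ~h). Since O(r) holds, K gives O(~h).
Premises 4, 5, 8, 10 do not contribute to this derivation.
So O(~h) holds, i.e. F(h). The claim follows.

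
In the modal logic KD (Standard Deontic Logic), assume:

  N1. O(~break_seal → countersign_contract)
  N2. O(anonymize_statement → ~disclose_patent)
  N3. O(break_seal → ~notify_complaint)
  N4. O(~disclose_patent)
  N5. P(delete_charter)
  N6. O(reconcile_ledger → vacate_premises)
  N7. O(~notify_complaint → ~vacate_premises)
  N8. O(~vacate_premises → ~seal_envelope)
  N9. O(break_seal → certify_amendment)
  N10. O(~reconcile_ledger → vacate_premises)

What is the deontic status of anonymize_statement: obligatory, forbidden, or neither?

Neither

Premise 2 is O(anonymize_statement → ~disclose_patent); even if O(~disclose_patent) held, inferring O(anonymize_statement) would be affirming the consequent — invalid.
No premise or chain of K-axiom applications forces O(anonymize_statement), and none forces O(~anonymize_statement). So anonymize_statement is neither obligatory nor forbidden under these norms.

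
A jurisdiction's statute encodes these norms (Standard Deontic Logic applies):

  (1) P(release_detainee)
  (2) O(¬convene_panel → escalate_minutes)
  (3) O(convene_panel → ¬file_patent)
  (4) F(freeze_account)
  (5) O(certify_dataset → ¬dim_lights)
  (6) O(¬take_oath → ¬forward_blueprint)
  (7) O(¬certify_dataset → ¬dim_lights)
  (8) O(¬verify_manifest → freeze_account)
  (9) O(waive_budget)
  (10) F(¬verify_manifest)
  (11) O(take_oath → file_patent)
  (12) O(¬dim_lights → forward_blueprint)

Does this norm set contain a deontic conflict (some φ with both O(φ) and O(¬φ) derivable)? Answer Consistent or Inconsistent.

Premise 8 is O(¬verify_manifest → freeze_account), but O(¬verify_manifest) is not derivable from the premises, so it does not yield O(freeze_account).
So O(freeze_account) is not derivable, and the apparent clash with O(¬freeze_account) does not arise.
A world satisfying every obligation exists (e.g. certify_dataset=false, convene_panel=false, dim_lights=false, escalate_minutes=true, file_patent=true, forward_blueprint=true, freeze_account=false, release_detainee=false, take_oath=true, verify_manifest=true, waive_budget=true); no atom is both obligatory and forbidden, so the set is consistent.

Consistent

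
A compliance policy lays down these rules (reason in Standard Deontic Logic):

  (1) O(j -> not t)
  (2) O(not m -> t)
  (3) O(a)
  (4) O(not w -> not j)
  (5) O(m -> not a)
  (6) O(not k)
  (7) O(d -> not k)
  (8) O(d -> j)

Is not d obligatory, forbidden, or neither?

Obligatory

From premise 3 we have O(a).
Premise 5 is O(m -> not a); contrapositively O(a -> not m). Since O(a) holds, K gives O(not m).
With premise 2, O(not m -> t), the K-axiom yields O(t).
The contrapositive of premise 1 (O(j -> not t)) is O(t -> not j), and O(t) is already established, so O(not j).
Premise 8, O(d -> j), contraposes to O(not j -> not d); with O(not j) we get O(not d).
Premises 4, 6, 7 do not contribute to this derivation.
Hence not d is obligatory.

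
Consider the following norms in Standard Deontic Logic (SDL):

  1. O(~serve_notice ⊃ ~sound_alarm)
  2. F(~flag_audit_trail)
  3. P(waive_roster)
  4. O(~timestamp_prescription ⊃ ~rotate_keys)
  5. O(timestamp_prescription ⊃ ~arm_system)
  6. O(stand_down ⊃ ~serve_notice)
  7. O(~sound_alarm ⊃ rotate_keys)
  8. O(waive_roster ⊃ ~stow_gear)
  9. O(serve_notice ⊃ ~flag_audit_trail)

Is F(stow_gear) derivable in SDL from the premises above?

Premise 8 is O(waive_roster ⊃ ~stow_gear), but O(waive_roster) is not derivable from the premises (the permission P(waive_roster) asserts only ~O(~waive_roster), not O(waive_roster)), so it does not yield O(~stow_gear).
No other premise forces O(~stow_gear). An ideal world satisfying every premise can still have stow_gear true, so F(stow_gear) is not derivable.

No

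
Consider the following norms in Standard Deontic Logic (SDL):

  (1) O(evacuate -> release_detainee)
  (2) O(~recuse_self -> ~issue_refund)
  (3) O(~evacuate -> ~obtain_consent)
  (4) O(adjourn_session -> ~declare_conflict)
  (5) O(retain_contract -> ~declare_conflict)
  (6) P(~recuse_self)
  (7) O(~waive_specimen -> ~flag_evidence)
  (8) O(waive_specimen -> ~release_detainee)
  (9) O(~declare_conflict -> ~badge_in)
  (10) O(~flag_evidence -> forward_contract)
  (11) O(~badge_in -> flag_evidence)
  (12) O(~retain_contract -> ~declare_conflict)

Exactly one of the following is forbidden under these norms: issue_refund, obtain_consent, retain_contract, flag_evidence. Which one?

obtain_consent

Premises 5 and 12 cover both cases: O(retain_contract -> ~declare_conflict) and O(~retain_contract -> ~declare_conflict). Since retain_contract ∨ ~retain_contract is a tautology, O(~declare_conflict) follows.
From O(~declare_conflict) and premise 9, O(~declare_conflict -> ~badge_in), we obtain O(~badge_in).
With premise 11, O(~badge_in -> flag_evidence), the K-axiom yields O(flag_evidence).
Premise 7 is O(~waive_specimen -> ~flag_evidence); contrapositively O(flag_evidence -> waive_specimen). Since O(flag_evidence) holds, K gives O(waive_specimen).
With premise 8, O(waive_specimen -> ~release_detainee), the K-axiom yields O(~release_detainee).
Premise 1 is O(evacuate -> release_detainee); contrapositively O(~release_detainee -> ~evacuate). Since O(~release_detainee) holds, K gives O(~evacuate).
With premise 3, O(~evacuate -> ~obtain_consent), the K-axiom yields O(~obtain_consent).
So O(~obtain_consent) holds, i.e. obtain_consent is forbidden. None of the other listed options is forbidden under the premises.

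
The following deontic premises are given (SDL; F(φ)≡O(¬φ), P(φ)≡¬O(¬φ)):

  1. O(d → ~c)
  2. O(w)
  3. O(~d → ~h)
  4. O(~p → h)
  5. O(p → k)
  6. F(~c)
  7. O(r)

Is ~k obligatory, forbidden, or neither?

Forbidden

Premise 6, F(~c), is equivalent to O(c).
Premise 1, O(d → ~c), contraposes to O(c → ~d); with O(c) we get O(~d).
Premise 3 is O(~d → ~h); since O(~d), deontic closure gives O(~h).
Premise 4, O(~p → h), contraposes to O(~h → p); with O(~h) we get O(p).
With premise 5, O(p → k), the K-axiom yields O(k).
Premises 2, 7 do not contribute to this derivation.
Thus O(k), which is F(~k): ~k is forbidden.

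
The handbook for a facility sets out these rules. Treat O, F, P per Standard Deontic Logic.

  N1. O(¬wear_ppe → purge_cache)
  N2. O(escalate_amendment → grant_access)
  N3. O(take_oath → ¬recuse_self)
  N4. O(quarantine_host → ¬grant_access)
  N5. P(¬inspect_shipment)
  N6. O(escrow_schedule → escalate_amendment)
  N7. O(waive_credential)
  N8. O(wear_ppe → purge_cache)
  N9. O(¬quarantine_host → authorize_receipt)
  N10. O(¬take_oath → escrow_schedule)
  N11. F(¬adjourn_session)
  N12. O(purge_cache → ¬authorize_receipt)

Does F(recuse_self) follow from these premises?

Yes

By case analysis on wear_ppe: premise 8 gives O(wear_ppe → purge_cache) and premise 1 gives O(¬wear_ppe → purge_cache), so O(purge_cache) either way.
Applying K to premise 12 (O(purge_cache → ¬authorize_receipt)) and O(purge_cache) yields O(¬authorize_receipt).
Premise 9, O(¬quarantine_host → authorize_receipt), contraposes to O(¬authorize_receipt → quarantine_host); with O(¬authorize_receipt) we get O(quarantine_host).
Premise 4 is O(quarantine_host → ¬grant_access); since O(quarantine_host), deontic closure gives O(¬grant_access).
Premise 2, O(escalate_amendment → grant_access), contraposes to O(¬grant_access → ¬escalate_amendment); with O(¬grant_access) we get O(¬escalate_amendment).
Premise 6 is O(escrow_schedule → escalate_amendment); contrapositively O(¬escalate_amendment → ¬escrow_schedule). Since O(¬escalate_amendment) holds, K gives O(¬escrow_schedule).
Premise 10, O(¬take_oath → escrow_schedule), contraposes to O(¬escrow_schedule → take_oath); with O(¬escrow_schedule) we get O(take_oath).
With premise 3, O(take_oath → ¬recuse_self), the K-axiom yields O(¬recuse_self).
Premises 5, 7, 11 do not contribute to this derivation.
So O(¬recuse_self) holds, i.e. F(recuse_self). The claim follows.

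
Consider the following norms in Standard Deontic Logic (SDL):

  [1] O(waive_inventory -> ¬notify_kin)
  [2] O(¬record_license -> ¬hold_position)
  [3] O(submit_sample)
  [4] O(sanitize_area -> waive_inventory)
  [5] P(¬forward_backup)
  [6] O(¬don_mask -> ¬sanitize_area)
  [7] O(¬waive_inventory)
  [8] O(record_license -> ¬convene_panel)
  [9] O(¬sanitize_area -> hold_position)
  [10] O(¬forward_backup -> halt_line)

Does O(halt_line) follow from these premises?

Premise 10 is O(¬forward_backup -> halt_line), but O(¬forward_backup) is not derivable from the premises (the permission P(¬forward_backup) asserts only ¬O(forward_backup), not O(¬forward_backup)), so it does not yield O(halt_line).
No other premise forces O(halt_line). An ideal world satisfying every premise can still have halt_line false, so O(halt_line) is not derivable.

No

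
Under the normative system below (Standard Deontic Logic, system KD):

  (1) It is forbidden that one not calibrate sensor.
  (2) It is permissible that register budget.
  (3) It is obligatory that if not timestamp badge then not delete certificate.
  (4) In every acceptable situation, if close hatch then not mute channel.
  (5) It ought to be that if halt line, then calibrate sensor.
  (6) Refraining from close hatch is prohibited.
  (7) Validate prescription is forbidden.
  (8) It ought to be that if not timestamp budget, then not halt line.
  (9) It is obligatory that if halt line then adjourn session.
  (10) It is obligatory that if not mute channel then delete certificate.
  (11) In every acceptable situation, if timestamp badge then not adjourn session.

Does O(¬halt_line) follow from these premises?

Yes

Premise 6 is F(¬close_hatch), i.e. O(close_hatch).
From O(close_hatch) and premise 4, O(close_hatch → ¬mute_channel), we obtain O(¬mute_channel).
Applying K to premise 10 (O(¬mute_channel → delete_certificate)) and O(¬mute_channel) yields O(delete_certificate).
The contrapositive of premise 3 (O(¬timestamp_badge → ¬delete_certificate)) is O(delete_certificate → timestamp_badge), and O(delete_certificate) is already established, so O(timestamp_badge).
With premise 11, O(timestamp_badge → ¬adjourn_session), the K-axiom yields O(¬adjourn_session).
Premise 9 is O(halt_line → adjourn_session); contrapositively O(¬adjourn_session → ¬halt_line). Since O(¬adjourn_session) holds, K gives O(¬halt_line).
Premises 1, 2, 5, 7, 8 do not contribute to this derivation.
So O(¬halt_line) follows.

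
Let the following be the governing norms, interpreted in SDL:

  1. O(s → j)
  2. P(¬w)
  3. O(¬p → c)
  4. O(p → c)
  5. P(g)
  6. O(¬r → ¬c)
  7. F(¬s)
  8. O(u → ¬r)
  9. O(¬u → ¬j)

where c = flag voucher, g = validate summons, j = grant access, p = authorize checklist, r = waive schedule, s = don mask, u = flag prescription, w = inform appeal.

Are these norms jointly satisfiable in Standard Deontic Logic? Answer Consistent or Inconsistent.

Inconsistent

By case analysis on p: premise 4 gives O(p → c) and premise 3 gives O(¬p → c), so O(c) either way.
Premise 6, O(¬r → ¬c), contraposes to O(c → r); with O(c) we get O(r).
Premise 8, O(u → ¬r), contraposes to O(r → ¬u); with O(r) we get O(¬u).
With premise 9, O(¬u → ¬j), the K-axiom yields O(¬j).
Premise 1, O(s → j), contraposes to O(¬j → ¬s); with O(¬j) we get O(¬s).
However, F(¬s) at premise 7 amounts to O(s).
We now have both O(¬s) and O(s) — s is simultaneously obligatory and forbidden, violating the D-axiom.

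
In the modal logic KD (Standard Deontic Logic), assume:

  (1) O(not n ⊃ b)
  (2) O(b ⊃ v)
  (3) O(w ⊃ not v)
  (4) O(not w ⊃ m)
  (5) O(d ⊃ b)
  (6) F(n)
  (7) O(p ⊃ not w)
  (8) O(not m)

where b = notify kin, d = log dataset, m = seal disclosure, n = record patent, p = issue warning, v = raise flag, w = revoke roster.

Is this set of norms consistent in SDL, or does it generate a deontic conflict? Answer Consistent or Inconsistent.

Inconsistent

F(n) at premise 6 means O(not n).
With premise 1, O(not n ⊃ b), the K-axiom yields O(b).
Applying K to premise 2 (O(b ⊃ v)) and O(b) yields O(v).
Premise 3 is O(w ⊃ not v); contrapositively O(v ⊃ not w). Since O(v) holds, K gives O(not w).
From O(not w) and premise 4, O(not w ⊃ m), we obtain O(m).
But premise 8 directly asserts O(not m).
We now have both O(m) and O(not m) — m is simultaneously obligatory and forbidden, violating the D-axiom.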